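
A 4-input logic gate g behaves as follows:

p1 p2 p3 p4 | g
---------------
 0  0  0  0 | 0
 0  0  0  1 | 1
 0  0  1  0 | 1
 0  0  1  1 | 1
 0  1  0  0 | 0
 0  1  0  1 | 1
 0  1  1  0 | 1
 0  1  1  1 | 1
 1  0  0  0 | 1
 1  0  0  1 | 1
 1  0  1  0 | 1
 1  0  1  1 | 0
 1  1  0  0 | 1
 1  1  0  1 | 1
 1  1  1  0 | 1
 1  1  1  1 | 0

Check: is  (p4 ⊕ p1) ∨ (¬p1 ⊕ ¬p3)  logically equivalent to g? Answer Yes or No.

Check the formula against g row by row:
  p1=0, p2=0, p3=0, p4=0: formula gives 0, g = 0 ✓
  p1=0, p2=0, p3=0, p4=1: formula gives 1, g = 1 ✓
  p1=0, p2=0, p3=1, p4=0: formula gives 1, g = 1 ✓
  p1=0, p2=0, p3=1, p4=1: formula gives 1, g = 1 ✓
  …and likewise for the remaining 12 rows.
Every row agrees, so the formula is equivalent.

Yes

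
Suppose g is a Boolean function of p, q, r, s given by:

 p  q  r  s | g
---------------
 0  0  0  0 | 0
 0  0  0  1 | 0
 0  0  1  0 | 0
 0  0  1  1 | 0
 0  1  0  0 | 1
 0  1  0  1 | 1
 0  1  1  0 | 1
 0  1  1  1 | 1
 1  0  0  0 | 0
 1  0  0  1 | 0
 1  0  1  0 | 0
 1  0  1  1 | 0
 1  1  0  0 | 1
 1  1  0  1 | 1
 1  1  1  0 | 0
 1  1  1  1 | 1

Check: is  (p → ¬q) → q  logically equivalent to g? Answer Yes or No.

Check the formula against g row by row:
  p=0, q=0, r=0, s=0: formula gives 0, g = 0 ✓
  p=0, q=0, r=0, s=1: formula gives 0, g = 0 ✓
  p=0, q=0, r=1, s=0: formula gives 0, g = 0 ✓
  p=0, q=0, r=1, s=1: formula gives 0, g = 0 ✓
  …
  p=1, q=1, r=1, s=0: formula gives 1, but g = 0 ✗
A single disagreement suffices: at (1,1,1,0) they differ, so the formula does not compute g.

No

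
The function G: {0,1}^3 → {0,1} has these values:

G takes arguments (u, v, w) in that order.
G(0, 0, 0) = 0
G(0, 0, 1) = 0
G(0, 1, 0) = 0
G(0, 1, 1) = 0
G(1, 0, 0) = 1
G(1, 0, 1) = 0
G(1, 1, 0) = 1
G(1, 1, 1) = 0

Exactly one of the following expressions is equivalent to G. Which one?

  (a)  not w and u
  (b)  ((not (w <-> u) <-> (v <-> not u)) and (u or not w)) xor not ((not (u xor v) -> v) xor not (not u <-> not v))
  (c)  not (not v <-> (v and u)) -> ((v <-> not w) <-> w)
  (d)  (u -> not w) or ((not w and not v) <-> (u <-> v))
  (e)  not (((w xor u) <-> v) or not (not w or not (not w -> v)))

(b) disagrees with G on (0,0,1) (formula → 1, table → 0); rule it out.
(c) disagrees with G on (0,0,0) (formula → 1, table → 0); rule it out.
(d) disagrees with G on (0,0,0) (formula → 1, table → 0); rule it out.
(e) disagrees with G on (0,1,0) (formula → 1, table → 0); rule it out.
That leaves (a). Evaluating it on every row reproduces the table of G exactly.

a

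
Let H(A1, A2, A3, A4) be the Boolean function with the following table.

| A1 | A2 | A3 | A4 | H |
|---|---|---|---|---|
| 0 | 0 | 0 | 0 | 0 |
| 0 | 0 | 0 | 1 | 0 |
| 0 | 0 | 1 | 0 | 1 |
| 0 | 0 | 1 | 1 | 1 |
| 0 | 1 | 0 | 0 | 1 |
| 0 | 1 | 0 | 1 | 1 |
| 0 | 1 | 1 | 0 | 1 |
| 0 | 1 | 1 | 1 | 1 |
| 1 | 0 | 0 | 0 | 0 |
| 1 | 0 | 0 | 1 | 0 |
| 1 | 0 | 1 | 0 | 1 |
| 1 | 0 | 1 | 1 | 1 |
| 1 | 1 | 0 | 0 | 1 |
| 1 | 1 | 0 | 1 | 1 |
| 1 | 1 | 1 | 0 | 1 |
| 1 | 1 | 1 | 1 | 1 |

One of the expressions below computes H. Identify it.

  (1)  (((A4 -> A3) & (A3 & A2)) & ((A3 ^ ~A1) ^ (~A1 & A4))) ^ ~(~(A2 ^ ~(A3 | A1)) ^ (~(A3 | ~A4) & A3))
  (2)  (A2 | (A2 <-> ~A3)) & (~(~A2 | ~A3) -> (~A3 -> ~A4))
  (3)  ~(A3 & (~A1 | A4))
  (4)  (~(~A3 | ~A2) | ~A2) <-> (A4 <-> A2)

2

(1) disagrees with H on (0,0,0,0) (formula → 1, table → 0); rule it out.
(3) disagrees with H on (0,0,0,0) (formula → 1, table → 0); rule it out.
(4) disagrees with H on (0,0,0,0) (formula → 1, table → 0); rule it out.
That leaves (2). Evaluating it on every row reproduces the table of H exactly.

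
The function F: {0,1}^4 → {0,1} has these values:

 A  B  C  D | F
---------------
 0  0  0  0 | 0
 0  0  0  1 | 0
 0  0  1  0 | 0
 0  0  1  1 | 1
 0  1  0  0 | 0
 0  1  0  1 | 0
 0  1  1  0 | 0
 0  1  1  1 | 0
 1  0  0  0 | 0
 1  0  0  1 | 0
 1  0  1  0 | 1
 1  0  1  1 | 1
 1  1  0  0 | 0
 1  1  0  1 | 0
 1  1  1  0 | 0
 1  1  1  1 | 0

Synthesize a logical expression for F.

Collect the rows where F=1 — (0,0,1,1), (1,0,1,0), (1,0,1,1) — and write one minterm per row: ¬A·¬B·C·D, A·¬B·C·¬D, A·¬B·C·D. Their union (logical OR) reproduces the table exactly.

F(A, B, C, D) = ((((not A and not B) and C) and D) or (((A and not B) and C) and not D)) or (((A and not B) and C) and D)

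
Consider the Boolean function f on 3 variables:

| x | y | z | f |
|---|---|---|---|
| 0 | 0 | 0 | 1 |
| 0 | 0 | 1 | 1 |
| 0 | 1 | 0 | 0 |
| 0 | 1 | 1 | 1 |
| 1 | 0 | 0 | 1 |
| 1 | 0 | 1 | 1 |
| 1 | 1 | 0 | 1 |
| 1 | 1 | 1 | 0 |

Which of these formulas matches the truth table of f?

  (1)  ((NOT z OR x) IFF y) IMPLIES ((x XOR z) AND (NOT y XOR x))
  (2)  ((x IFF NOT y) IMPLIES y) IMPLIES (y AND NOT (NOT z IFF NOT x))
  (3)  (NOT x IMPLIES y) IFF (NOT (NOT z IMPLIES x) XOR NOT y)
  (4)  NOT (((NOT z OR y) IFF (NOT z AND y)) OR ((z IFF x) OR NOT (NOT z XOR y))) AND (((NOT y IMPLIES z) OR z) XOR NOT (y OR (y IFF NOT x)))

(2): at (0,0,0) it gives 0, but f = 1 — eliminated.
(3): at (0,0,1) it gives 0, but f = 1 — eliminated.
(4): at (0,0,0) it gives 0, but f = 1 — eliminated.
(1) is the remaining candidate, and it agrees with f on all 8 inputs.

1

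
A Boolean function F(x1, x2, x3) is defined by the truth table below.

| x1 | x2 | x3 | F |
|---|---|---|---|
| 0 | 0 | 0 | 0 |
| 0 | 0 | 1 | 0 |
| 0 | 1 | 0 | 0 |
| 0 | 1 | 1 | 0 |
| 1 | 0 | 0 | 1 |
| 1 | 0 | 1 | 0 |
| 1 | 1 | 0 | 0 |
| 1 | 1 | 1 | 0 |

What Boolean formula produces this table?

Only row (1,0,0) gives 1. That row's minterm x1·¬x2·¬x3 is F directly.

F(x1, x2, x3) = (x1 ∧ ¬x2) ∧ ¬x3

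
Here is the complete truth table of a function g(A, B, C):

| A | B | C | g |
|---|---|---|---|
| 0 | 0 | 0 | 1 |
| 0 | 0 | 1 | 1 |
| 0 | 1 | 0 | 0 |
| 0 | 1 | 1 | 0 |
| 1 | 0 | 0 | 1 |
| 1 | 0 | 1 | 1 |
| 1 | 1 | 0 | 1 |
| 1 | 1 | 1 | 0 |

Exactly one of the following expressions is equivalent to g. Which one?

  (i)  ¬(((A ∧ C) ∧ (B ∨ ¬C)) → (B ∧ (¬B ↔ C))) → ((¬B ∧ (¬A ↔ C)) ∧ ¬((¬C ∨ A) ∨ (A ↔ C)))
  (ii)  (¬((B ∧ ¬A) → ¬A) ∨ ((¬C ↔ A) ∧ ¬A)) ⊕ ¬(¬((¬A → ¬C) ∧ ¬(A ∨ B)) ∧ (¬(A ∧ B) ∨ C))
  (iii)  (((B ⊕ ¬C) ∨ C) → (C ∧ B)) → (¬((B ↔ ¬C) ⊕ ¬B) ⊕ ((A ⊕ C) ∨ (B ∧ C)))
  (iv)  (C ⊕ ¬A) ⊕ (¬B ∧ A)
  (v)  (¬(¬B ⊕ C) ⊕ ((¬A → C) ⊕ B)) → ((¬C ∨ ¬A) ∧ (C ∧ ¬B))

iii

(i) disagrees with g on (0,1,0) (formula → 1, table → 0); rule it out.
(ii) disagrees with g on (0,1,1) (formula → 1, table → 0); rule it out.
(iv) disagrees with g on (0,0,1) (formula → 0, table → 1); rule it out.
(v) disagrees with g on (0,1,0) (formula → 1, table → 0); rule it out.
Only (iii) survives; checking it on all 8 rows confirms it matches g.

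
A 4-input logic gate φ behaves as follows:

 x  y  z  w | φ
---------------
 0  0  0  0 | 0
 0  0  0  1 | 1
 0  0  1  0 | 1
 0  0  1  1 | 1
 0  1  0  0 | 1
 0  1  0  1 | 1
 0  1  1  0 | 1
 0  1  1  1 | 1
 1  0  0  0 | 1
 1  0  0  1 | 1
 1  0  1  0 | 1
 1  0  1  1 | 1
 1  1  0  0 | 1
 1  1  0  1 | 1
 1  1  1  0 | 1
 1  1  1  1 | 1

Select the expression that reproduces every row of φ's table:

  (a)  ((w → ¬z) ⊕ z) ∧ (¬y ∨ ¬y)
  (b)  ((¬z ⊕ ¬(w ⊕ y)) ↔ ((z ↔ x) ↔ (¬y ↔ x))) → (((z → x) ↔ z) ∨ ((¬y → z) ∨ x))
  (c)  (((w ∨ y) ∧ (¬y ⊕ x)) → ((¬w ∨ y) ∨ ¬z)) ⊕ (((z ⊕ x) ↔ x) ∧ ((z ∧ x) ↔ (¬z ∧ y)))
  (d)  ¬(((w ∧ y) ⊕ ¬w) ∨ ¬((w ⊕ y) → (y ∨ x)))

b

(a): at (0,0,0,0) it gives 1, but φ = 0 — eliminated.
(c): at (0,0,0,1) it gives 0, but φ = 1 — eliminated.
(d): at (0,0,0,1) it gives 0, but φ = 1 — eliminated.
(b) is the remaining candidate, and it agrees with φ on all 16 inputs.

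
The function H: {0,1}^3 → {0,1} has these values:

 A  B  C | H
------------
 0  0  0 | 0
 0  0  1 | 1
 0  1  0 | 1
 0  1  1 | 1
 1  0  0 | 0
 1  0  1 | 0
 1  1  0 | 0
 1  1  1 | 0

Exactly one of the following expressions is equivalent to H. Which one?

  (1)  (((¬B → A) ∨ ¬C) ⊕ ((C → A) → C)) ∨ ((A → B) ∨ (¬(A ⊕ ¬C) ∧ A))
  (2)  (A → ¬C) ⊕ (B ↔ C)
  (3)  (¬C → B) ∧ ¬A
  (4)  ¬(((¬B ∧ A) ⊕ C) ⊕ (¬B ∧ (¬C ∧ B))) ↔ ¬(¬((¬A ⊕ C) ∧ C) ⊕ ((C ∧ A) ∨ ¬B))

3

(1): at (0,0,0) it gives 1, but H = 0 — eliminated.
(2): at (0,1,1) it gives 0, but H = 1 — eliminated.
(4): at (0,0,0) it gives 1, but H = 0 — eliminated.
That leaves (3). Evaluating it on every row reproduces the table of H exactly.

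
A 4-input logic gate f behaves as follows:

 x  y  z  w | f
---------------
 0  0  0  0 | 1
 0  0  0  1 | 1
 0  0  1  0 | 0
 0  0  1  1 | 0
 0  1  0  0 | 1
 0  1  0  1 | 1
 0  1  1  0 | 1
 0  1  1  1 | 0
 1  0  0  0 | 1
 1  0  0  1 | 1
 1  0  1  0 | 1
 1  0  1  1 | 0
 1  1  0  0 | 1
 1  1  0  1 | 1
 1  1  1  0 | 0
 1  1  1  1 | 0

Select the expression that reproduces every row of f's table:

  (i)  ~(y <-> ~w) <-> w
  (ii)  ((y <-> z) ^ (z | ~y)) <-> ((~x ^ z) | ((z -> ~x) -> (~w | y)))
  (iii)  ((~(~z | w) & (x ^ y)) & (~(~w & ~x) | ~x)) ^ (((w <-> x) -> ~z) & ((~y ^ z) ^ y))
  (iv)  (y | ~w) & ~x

iii

(i): at (0,0,0,0) it gives 0, but f = 1 — eliminated.
(ii): at (0,0,0,0) it gives 0, but f = 1 — eliminated.
(iv): at (0,0,0,1) it gives 0, but f = 1 — eliminated.
Only (iii) survives; checking it on all 16 rows confirms it matches f.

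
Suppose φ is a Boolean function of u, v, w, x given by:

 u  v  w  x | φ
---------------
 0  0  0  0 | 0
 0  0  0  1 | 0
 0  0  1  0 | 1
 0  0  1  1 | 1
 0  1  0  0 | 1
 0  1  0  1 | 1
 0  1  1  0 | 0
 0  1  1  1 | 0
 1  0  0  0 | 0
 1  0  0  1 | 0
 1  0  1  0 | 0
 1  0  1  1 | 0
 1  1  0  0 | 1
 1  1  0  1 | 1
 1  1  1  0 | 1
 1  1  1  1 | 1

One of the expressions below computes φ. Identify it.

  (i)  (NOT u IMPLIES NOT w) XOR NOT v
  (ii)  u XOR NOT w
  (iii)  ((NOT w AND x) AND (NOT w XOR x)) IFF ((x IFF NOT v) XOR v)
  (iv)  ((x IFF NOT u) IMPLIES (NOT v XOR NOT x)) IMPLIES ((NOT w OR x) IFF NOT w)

(ii) disagrees with φ on (0,0,0,0) (formula → 1, table → 0); rule it out.
(iii) disagrees with φ on (0,0,0,0) (formula → 1, table → 0); rule it out.
(iv) disagrees with φ on (0,0,0,0) (formula → 1, table → 0); rule it out.
Only (i) survives; checking it on all 16 rows confirms it matches φ.

i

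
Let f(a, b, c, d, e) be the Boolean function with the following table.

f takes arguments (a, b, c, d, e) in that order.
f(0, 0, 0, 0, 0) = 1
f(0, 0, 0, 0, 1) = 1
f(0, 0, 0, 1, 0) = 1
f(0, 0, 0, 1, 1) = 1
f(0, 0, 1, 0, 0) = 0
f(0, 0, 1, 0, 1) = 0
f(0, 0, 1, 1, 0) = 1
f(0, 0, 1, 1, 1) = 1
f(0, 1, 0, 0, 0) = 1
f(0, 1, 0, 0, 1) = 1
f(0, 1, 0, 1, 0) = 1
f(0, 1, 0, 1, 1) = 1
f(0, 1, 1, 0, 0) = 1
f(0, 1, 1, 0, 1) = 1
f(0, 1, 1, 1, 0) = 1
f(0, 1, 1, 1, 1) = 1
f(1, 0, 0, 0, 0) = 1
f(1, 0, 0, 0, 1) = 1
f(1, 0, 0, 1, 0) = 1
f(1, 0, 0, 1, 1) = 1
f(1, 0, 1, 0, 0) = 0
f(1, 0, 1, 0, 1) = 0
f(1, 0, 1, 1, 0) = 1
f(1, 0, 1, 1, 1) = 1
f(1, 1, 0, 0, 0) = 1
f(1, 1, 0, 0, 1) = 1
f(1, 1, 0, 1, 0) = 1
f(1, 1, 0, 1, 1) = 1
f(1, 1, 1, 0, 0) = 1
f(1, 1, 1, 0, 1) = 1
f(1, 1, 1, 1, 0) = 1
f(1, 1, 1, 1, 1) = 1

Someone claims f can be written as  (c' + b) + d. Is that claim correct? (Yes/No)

Yes

Test each input against both f and the formula:
  a=0, b=0, c=0, d=0, e=0: formula gives 1, f = 1 ✓
  a=0, b=0, c=0, d=0, e=1: formula gives 1, f = 1 ✓
  a=0, b=0, c=0, d=1, e=0: formula gives 1, f = 1 ✓
  a=0, b=0, c=0, d=1, e=1: formula gives 1, f = 1 ✓
  … (the remaining 28 rows also agree.)
Every row agrees, so the formula is equivalent.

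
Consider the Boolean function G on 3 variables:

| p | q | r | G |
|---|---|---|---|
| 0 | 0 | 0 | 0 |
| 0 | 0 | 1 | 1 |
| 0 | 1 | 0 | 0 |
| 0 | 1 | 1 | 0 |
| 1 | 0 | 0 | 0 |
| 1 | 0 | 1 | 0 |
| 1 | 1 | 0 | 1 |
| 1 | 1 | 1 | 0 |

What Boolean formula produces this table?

G(p, q, r) = ((not p and not q) and r) or ((p and q) and not r)

The 1-rows are (0,0,1), (1,1,0). Each contributes one minterm — ¬p·¬q·r; p·q·¬r — and their disjunction is a sum-of-products form of G.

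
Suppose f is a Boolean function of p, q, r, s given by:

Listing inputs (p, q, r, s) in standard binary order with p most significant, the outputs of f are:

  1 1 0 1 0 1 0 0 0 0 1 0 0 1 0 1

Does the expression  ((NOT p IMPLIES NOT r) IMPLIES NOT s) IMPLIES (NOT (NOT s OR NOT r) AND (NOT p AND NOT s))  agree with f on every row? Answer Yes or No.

Check the formula against f row by row:
  p=0, q=0, r=0, s=0: formula gives 0, but f = 1 ✗
Since they disagree at (0,0,0,0), the expression is not a correct formula for f.

No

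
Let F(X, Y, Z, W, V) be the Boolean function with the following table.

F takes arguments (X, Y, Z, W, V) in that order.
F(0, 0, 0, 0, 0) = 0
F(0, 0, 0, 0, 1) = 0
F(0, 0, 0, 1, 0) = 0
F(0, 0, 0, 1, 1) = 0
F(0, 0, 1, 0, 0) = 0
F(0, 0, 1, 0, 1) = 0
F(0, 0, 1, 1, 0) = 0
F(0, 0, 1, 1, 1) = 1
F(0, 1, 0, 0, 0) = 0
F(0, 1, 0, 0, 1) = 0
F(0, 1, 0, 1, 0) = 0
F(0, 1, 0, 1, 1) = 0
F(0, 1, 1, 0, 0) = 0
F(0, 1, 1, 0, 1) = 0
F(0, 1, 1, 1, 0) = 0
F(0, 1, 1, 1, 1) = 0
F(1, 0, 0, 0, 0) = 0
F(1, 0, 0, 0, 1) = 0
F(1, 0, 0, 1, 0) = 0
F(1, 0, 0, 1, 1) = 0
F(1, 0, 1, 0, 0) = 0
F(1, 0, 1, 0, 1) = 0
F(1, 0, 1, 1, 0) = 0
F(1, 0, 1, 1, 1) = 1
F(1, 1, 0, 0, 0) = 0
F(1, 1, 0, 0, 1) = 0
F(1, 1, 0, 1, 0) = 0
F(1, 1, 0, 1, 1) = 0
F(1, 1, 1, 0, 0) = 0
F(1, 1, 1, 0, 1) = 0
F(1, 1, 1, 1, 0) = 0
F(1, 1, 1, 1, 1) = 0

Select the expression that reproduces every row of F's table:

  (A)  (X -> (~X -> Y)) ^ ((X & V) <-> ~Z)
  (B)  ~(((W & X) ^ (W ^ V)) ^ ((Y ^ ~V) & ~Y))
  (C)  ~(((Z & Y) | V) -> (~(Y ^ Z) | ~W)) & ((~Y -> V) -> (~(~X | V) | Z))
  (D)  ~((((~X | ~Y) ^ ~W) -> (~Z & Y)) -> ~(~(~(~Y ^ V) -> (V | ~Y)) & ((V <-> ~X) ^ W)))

(A) disagrees with F on (0,0,0,0,0) (formula → 1, table → 0); rule it out.
(B) disagrees with F on (0,0,0,1,0) (formula → 1, table → 0); rule it out.
(D) disagrees with F on (0,0,1,1,1) (formula → 0, table → 1); rule it out.
That leaves (C). Evaluating it on every row reproduces the table of F exactly.

C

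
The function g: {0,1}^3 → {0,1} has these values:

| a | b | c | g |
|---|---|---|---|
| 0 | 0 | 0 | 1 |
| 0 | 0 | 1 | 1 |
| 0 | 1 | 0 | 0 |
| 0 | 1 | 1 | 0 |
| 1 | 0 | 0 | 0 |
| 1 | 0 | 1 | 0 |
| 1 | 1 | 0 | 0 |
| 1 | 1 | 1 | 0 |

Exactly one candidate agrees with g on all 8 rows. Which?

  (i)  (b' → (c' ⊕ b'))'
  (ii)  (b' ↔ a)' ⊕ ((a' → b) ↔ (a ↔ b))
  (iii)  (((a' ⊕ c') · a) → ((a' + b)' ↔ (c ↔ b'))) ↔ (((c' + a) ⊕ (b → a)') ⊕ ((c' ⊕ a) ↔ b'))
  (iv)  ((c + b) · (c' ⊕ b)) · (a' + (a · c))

ii

(i) fails at (0,0,1): the formula yields 0, g is 1.
(iii) fails at (0,0,0): the formula yields 0, g is 1.
(iv) fails at (0,0,0): the formula yields 0, g is 1.
(ii) is the remaining candidate, and it agrees with g on all 8 inputs.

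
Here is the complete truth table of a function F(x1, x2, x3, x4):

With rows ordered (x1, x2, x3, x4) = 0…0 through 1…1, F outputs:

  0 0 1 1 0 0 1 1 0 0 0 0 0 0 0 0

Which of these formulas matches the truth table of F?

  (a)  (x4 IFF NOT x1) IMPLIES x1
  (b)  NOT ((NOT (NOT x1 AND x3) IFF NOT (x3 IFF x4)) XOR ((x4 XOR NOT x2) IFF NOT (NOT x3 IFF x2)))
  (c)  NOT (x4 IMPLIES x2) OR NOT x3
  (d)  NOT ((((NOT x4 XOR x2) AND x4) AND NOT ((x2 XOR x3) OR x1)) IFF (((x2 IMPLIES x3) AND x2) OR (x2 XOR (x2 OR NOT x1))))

(a) disagrees with F on (0,0,0,0) (formula → 1, table → 0); rule it out.
(c) disagrees with F on (0,0,0,0) (formula → 1, table → 0); rule it out.
(d) disagrees with F on (0,0,0,0) (formula → 1, table → 0); rule it out.
(b) is the remaining candidate, and it agrees with F on all 16 inputs.

b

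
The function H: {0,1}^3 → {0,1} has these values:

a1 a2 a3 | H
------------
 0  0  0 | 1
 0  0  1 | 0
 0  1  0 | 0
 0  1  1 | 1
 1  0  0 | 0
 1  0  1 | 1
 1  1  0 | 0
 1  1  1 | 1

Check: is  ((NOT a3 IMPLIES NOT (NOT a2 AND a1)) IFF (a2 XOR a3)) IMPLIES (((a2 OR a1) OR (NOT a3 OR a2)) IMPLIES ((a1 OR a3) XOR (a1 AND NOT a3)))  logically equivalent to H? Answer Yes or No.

Test each input against both H and the formula:
  a1=0, a2=0, a3=0: formula gives 1, H = 1 ✓
  a1=0, a2=0, a3=1: formula gives 1, but H = 0 ✗
Row (0,0,1) is a counterexample, so the formula is not equivalent to H.

No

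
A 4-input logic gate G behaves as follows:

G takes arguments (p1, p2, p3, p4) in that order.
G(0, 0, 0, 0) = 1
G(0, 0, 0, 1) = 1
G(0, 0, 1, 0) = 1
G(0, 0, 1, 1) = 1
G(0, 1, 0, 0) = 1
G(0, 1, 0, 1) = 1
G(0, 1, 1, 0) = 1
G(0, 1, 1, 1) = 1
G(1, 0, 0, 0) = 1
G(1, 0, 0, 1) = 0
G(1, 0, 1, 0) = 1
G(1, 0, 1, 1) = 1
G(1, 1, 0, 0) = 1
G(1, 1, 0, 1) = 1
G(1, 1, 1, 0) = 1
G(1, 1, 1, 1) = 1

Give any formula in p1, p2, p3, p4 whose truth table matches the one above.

Only row (1,0,0,1) gives 0. So G is 1 everywhere except there — the complement of the minterm p1·¬p2·¬p3·p4.

G(p1, p2, p3, p4) = ¬(((p1 ∧ ¬p2) ∧ ¬p3) ∧ p4)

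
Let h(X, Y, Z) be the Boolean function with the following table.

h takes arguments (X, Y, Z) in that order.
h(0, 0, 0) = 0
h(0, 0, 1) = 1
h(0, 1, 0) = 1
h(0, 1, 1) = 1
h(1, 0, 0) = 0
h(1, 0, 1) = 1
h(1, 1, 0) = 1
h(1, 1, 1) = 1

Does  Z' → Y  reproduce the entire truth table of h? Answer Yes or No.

Evaluate Z' → Y on each row and compare to h:
  X=0, Y=0, Z=0: formula gives 0, h = 0 ✓
  X=0, Y=0, Z=1: formula gives 1, h = 1 ✓
  X=0, Y=1, Z=0: formula gives 1, h = 1 ✓
  X=0, Y=1, Z=1: formula gives 1, h = 1 ✓
  X=1, Y=0, Z=0: formula gives 0, h = 0 ✓
  … (the remaining 3 rows also agree.)
No disagreement on any input; they are logically equivalent.

Yes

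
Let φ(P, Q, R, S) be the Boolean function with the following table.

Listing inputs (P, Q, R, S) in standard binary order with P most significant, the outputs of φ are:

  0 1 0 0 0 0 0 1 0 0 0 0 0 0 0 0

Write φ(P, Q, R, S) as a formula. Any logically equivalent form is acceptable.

The 1-rows are (0,0,0,1), (0,1,1,1). Each contributes one minterm — ¬P·¬Q·¬R·S; ¬P·Q·R·S — and their disjunction is a sum-of-products form of φ.

φ(P, Q, R, S) = (((~P & ~Q) & ~R) & S) | (((~P & Q) & R) & S)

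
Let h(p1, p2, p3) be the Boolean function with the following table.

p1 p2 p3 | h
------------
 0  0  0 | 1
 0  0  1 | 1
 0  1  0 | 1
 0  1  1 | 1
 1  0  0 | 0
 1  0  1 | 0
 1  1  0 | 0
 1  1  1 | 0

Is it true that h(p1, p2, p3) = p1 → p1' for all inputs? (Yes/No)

Evaluate p1 → p1' on each row and compare to h:
  p1=0, p2=0, p3=0: formula gives 1, h = 1 ✓
  p1=0, p2=0, p3=1: formula gives 1, h = 1 ✓
  p1=0, p2=1, p3=0: formula gives 1, h = 1 ✓
  p1=0, p2=1, p3=1: formula gives 1, h = 1 ✓
  p1=1, p2=0, p3=0: formula gives 0, h = 0 ✓
  … (the remaining 3 rows also agree.)
No disagreement on any input; they are logically equivalent.

Yes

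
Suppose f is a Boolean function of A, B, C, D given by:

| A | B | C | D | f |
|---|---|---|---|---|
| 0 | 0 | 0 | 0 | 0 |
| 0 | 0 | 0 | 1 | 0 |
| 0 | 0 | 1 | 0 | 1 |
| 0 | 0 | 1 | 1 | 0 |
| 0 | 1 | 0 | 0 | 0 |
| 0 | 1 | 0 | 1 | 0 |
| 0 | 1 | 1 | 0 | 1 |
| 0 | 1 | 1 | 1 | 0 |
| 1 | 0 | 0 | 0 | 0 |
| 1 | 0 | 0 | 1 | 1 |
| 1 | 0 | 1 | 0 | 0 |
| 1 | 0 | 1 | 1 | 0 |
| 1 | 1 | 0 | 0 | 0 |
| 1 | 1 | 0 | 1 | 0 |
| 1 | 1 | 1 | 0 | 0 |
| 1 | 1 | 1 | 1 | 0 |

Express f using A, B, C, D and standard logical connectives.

The 1-rows are (0,0,1,0), (0,1,1,0), (1,0,0,1). Each contributes one minterm — ¬A·¬B·C·¬D; ¬A·B·C·¬D; A·¬B·¬C·D — and their disjunction is a sum-of-products form of f.

f(A, B, C, D) = ((((not A and not B) and C) and not D) or (((not A and B) and C) and not D)) or (((A and not B) and not C) and D)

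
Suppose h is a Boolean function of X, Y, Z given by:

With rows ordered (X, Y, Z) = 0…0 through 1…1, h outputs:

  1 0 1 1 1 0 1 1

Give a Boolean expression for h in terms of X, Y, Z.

h(X, Y, Z) = NOT (((NOT X AND NOT Y) AND Z) OR ((X AND NOT Y) AND Z))

The 0-rows are (0,0,1), (1,0,1). Take each as a conjunction (¬X·¬Y·Z, X·¬Y·Z), form their disjunction, and complement — that gives a formula that is 1 everywhere h is.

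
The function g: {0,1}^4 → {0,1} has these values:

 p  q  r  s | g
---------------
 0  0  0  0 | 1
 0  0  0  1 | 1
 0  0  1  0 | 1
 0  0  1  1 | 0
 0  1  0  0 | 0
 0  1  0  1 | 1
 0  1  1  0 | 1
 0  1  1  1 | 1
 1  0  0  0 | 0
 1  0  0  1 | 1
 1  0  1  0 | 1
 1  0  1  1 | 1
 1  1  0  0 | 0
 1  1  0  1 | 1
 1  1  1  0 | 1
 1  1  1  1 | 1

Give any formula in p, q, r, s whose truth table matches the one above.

There are just 4 zero rows: (0,0,1,1), (0,1,0,0), (1,0,0,0), (1,1,0,0). Their minterms are ¬p·¬q·r·s, ¬p·q·¬r·¬s, p·¬q·¬r·¬s, p·q·¬r·¬s; the OR of those covers precisely the 0-outputs, and negating it yields g.

g(p, q, r, s) = not ((((((not p and not q) and r) and s) or (((not p and q) and not r) and not s)) or (((p and not q) and not r) and not s)) or (((p and q) and not r) and not s))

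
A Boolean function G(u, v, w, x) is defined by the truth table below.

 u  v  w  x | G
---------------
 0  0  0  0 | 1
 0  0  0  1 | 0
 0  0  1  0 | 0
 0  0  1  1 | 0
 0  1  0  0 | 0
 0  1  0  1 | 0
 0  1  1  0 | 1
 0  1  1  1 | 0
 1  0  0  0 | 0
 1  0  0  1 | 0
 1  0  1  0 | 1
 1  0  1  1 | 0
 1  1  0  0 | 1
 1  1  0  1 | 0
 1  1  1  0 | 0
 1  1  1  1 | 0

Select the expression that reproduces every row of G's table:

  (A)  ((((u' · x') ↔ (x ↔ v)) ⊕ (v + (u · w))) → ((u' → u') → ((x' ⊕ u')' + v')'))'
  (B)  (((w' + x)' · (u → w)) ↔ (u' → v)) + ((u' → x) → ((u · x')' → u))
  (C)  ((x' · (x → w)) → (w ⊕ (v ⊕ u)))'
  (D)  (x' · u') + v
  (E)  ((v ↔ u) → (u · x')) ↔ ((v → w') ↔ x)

(A) fails at (0,0,0,1): the formula yields 1, G is 0.
(B) fails at (0,0,0,1): the formula yields 1, G is 0.
(D) fails at (0,0,1,0): the formula yields 1, G is 0.
(E) fails at (0,0,1,0): the formula yields 1, G is 0.
That leaves (C). Evaluating it on every row reproduces the table of G exactly.

C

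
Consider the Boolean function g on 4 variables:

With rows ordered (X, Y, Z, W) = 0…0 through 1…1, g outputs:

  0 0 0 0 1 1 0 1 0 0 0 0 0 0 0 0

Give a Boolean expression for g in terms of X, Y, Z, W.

The 1-rows are (0,1,0,0), (0,1,0,1), (0,1,1,1). Each contributes one minterm — ¬X·Y·¬Z·¬W; ¬X·Y·¬Z·W; ¬X·Y·Z·W — and their disjunction is a sum-of-products form of g.

g(X, Y, Z, W) = ((((NOT X AND Y) AND NOT Z) AND NOT W) OR (((NOT X AND Y) AND NOT Z) AND W)) OR (((NOT X AND Y) AND Z) AND W)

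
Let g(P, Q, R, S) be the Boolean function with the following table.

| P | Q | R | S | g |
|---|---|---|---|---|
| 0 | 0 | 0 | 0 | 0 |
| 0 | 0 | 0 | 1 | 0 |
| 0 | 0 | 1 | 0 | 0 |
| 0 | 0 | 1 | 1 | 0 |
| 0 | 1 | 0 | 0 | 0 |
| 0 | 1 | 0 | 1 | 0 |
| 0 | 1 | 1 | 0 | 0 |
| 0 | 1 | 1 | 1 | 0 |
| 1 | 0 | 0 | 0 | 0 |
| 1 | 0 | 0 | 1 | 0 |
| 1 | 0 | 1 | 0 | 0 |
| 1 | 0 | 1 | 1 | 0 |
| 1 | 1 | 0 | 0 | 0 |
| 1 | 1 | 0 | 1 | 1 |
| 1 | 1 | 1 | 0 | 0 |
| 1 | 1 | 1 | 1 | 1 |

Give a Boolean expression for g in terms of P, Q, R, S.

Collect the rows where g=1 — (1,1,0,1), (1,1,1,1) — and write one minterm per row: P·Q·¬R·S, P·Q·R·S. Their union (logical OR) reproduces the table exactly.

g(P, Q, R, S) = (((P ∧ Q) ∧ ¬R) ∧ S) ∨ (((P ∧ Q) ∧ R) ∧ S)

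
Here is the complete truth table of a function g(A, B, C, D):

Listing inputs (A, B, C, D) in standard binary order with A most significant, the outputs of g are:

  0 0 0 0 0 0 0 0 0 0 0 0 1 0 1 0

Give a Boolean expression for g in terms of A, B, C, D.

The 1-rows are (1,1,0,0), (1,1,1,0). Each contributes one minterm — A·B·¬C·¬D; A·B·C·¬D — and their disjunction is a sum-of-products form of g.

g(A, B, C, D) = (((A and B) and not C) and not D) or (((A and B) and C) and not D)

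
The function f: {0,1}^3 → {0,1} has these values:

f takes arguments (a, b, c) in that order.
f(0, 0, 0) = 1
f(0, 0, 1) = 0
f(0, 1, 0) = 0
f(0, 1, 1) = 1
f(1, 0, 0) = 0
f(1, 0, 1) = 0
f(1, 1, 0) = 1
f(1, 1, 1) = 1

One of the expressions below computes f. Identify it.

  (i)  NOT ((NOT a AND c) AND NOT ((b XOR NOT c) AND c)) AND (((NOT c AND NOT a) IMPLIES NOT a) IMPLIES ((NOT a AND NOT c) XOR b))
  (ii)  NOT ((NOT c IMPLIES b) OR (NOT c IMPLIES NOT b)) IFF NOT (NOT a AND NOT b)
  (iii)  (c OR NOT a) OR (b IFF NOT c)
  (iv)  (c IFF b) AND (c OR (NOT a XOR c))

(ii) fails at (0,0,1): the formula yields 1, f is 0.
(iii) fails at (0,0,1): the formula yields 1, f is 0.
(iv) fails at (1,1,0): the formula yields 0, f is 1.
That leaves (i). Evaluating it on every row reproduces the table of f exactly.

i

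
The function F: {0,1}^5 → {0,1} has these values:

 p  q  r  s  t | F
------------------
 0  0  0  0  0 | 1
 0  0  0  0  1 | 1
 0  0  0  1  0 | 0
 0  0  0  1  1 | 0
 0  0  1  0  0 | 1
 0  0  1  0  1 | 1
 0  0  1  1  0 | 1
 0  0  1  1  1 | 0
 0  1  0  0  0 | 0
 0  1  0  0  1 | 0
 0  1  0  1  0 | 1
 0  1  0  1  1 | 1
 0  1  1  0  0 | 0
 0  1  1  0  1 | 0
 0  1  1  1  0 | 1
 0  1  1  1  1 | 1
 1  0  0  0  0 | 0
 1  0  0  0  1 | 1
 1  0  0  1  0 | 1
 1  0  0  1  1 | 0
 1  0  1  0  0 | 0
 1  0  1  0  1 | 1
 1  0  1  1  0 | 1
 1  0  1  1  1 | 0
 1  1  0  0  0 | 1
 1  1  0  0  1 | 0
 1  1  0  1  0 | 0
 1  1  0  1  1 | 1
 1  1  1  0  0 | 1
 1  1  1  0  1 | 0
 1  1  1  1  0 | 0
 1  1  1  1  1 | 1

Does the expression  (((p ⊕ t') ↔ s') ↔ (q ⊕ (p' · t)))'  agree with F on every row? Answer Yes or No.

No

Check the formula against F row by row:
  p=0, q=0, r=0, s=0, t=0: formula gives 1, F = 1 ✓
  p=0, q=0, r=0, s=0, t=1: formula gives 1, F = 1 ✓
  p=0, q=0, r=0, s=1, t=0: formula gives 0, F = 0 ✓
  p=0, q=0, r=0, s=1, t=1: formula gives 0, F = 0 ✓
  …
  p=0, q=0, r=1, s=1, t=0: formula gives 0, but F = 1 ✗
Since they disagree at (0,0,1,1,0), the expression is not a correct formula for F.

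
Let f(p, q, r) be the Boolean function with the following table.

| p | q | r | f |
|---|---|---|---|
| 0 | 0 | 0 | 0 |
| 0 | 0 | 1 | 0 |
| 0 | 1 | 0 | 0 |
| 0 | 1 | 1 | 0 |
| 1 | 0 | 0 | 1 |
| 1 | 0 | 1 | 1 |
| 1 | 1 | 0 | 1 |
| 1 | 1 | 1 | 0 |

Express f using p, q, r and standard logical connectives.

The 1-rows are (1,0,0), (1,0,1), (1,1,0). Each contributes one minterm — p·¬q·¬r; p·¬q·r; p·q·¬r — and their disjunction is a sum-of-products form of f.

f(p, q, r) = (((p & ~q) & ~r) | ((p & ~q) & r)) | ((p & q) & ~r)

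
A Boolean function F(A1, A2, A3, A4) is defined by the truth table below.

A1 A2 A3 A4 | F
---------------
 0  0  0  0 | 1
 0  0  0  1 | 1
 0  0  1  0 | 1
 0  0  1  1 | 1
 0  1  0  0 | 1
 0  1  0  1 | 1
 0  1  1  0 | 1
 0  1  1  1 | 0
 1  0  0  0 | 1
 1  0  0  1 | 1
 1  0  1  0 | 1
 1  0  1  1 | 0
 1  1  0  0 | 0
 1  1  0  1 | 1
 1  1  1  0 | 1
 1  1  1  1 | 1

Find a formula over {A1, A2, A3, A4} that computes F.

F(A1, A2, A3, A4) = NOT (((((NOT A1 AND A2) AND A3) AND A4) OR (((A1 AND NOT A2) AND A3) AND A4)) OR (((A1 AND A2) AND NOT A3) AND NOT A4))

F is 0 on only 3 rows — (0,1,1,1), (1,0,1,1), (1,1,0,0). Writing each as a minterm (¬A1·A2·A3·A4, A1·¬A2·A3·A4, A1·A2·¬A3·¬A4) and OR-ing them characterizes exactly where F=0, so F is the negation of that disjunction.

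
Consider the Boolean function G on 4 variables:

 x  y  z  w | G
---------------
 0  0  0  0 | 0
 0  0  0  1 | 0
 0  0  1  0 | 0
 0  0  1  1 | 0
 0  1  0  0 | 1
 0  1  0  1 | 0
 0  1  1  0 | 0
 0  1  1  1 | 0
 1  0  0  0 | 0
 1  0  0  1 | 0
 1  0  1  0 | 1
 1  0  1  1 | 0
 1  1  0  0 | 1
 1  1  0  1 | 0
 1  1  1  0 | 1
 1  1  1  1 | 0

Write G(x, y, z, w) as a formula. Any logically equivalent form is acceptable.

The 1-rows are (0,1,0,0), (1,0,1,0), (1,1,0,0), (1,1,1,0). Each contributes one minterm — ¬x·y·¬z·¬w; x·¬y·z·¬w; x·y·¬z·¬w; x·y·z·¬w — and their disjunction is a sum-of-products form of G.

G(x, y, z, w) = (((((not x and y) and not z) and not w) or (((x and not y) and z) and not w)) or (((x and y) and not z) and not w)) or (((x and y) and z) and not w)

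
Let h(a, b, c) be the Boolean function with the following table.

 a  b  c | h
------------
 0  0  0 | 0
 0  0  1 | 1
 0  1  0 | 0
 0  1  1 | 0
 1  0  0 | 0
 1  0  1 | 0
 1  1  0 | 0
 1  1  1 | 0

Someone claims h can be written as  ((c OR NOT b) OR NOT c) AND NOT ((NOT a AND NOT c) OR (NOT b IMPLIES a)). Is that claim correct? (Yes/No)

Evaluate ((c OR NOT b) OR NOT c) AND NOT ((NOT a AND NOT c) OR (NOT b IMPLIES a)) on each row and compare to h:
  a=0, b=0, c=0: formula gives 0, h = 0 ✓
  a=0, b=0, c=1: formula gives 1, h = 1 ✓
  a=0, b=1, c=0: formula gives 0, h = 0 ✓
  a=0, b=1, c=1: formula gives 0, h = 0 ✓
  a=1, b=0, c=0: formula gives 0, h = 0 ✓
  … (the remaining 3 rows also agree.)
All 8 rows match — the expression computes h exactly.

Yes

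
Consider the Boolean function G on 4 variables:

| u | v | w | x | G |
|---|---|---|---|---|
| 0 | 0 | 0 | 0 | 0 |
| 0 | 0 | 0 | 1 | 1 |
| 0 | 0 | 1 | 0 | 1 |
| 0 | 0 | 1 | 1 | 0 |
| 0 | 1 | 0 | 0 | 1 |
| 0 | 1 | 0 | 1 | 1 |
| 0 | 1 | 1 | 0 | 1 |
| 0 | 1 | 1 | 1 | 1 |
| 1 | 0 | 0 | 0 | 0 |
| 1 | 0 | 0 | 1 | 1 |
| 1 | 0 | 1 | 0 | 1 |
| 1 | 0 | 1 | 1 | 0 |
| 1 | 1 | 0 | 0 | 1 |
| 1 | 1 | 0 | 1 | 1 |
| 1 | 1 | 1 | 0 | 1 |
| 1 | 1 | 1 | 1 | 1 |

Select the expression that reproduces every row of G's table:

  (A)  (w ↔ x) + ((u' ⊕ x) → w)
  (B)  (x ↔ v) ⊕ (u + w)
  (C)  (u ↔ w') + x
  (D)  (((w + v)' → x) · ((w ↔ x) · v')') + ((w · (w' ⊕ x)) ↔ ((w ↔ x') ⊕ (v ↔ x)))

D

(A) fails at (0,0,0,0): the formula yields 1, G is 0.
(B) fails at (0,0,0,0): the formula yields 1, G is 0.
(C) fails at (0,0,1,1): the formula yields 1, G is 0.
Only (D) survives; checking it on all 16 rows confirms it matches G.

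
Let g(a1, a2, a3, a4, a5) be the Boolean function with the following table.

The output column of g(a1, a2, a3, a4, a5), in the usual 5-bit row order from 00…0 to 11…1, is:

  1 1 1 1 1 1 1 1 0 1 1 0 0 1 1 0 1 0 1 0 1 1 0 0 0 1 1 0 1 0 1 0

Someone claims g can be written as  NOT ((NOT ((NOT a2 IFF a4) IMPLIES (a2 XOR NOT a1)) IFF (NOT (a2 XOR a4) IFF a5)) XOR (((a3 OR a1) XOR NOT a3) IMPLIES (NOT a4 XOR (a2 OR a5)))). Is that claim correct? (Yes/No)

Check the formula against g row by row:
  a1=0, a2=0, a3=0, a4=0, a5=0: formula gives 1, g = 1 ✓
  a1=0, a2=0, a3=0, a4=0, a5=1: formula gives 1, g = 1 ✓
  a1=0, a2=0, a3=0, a4=1, a5=0: formula gives 1, g = 1 ✓
  a1=0, a2=0, a3=0, a4=1, a5=1: formula gives 1, g = 1 ✓
  … (the remaining 28 rows also agree.)
No disagreement on any input; they are logically equivalent.

Yes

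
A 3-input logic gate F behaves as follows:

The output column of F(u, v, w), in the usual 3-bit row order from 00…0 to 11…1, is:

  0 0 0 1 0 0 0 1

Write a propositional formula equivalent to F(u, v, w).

Collect the rows where F=1 — (0,1,1), (1,1,1) — and write one minterm per row: ¬u·v·w, u·v·w. Their union (logical OR) reproduces the table exactly.

F(u, v, w) = ((not u and v) and w) or ((u and v) and w)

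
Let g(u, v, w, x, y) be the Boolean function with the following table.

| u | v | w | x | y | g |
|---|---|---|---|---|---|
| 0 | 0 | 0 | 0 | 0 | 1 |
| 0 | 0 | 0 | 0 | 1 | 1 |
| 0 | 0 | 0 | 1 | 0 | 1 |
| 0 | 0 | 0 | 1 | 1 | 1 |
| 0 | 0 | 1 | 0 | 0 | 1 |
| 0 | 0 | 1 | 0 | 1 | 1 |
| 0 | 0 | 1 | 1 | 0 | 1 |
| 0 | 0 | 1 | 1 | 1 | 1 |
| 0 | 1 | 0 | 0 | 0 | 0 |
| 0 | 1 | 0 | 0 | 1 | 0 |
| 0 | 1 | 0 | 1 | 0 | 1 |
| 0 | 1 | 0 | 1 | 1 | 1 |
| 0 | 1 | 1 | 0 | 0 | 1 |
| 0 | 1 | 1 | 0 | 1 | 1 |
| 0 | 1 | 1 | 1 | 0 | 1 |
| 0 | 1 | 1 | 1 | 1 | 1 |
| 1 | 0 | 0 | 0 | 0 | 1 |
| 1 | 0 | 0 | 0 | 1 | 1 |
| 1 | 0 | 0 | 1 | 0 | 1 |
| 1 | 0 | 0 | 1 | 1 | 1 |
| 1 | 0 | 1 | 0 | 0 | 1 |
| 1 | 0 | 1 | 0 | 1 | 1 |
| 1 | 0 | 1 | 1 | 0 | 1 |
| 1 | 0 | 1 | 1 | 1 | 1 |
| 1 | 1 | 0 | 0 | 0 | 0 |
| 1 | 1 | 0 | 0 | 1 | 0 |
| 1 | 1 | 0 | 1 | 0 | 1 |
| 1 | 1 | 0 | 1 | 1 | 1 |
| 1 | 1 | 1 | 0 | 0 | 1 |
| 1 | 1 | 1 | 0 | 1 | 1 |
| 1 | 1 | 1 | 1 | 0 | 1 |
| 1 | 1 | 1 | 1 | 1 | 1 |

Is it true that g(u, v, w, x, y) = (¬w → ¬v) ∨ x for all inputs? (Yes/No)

Yes

Check the formula against g row by row:
  u=0, v=0, w=0, x=0, y=0: formula gives 1, g = 1 ✓
  u=0, v=0, w=0, x=0, y=1: formula gives 1, g = 1 ✓
  u=0, v=0, w=0, x=1, y=0: formula gives 1, g = 1 ✓
  u=0, v=0, w=0, x=1, y=1: formula gives 1, g = 1 ✓
  …and likewise for the remaining 28 rows.
All 32 rows match — the expression computes g exactly.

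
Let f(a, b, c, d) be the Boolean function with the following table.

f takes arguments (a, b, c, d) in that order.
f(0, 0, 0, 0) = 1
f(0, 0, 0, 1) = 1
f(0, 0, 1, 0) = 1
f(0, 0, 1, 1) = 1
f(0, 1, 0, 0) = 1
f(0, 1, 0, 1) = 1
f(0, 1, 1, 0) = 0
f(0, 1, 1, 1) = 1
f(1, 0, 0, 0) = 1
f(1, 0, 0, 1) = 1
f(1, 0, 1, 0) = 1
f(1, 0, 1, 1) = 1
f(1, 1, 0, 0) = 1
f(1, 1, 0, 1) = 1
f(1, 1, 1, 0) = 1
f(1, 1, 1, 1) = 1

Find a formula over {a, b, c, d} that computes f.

Only row (0,1,1,0) gives 0. So f is 1 everywhere except there — the complement of the minterm ¬a·b·c·¬d.

f(a, b, c, d) = NOT (((NOT a AND b) AND c) AND NOT d)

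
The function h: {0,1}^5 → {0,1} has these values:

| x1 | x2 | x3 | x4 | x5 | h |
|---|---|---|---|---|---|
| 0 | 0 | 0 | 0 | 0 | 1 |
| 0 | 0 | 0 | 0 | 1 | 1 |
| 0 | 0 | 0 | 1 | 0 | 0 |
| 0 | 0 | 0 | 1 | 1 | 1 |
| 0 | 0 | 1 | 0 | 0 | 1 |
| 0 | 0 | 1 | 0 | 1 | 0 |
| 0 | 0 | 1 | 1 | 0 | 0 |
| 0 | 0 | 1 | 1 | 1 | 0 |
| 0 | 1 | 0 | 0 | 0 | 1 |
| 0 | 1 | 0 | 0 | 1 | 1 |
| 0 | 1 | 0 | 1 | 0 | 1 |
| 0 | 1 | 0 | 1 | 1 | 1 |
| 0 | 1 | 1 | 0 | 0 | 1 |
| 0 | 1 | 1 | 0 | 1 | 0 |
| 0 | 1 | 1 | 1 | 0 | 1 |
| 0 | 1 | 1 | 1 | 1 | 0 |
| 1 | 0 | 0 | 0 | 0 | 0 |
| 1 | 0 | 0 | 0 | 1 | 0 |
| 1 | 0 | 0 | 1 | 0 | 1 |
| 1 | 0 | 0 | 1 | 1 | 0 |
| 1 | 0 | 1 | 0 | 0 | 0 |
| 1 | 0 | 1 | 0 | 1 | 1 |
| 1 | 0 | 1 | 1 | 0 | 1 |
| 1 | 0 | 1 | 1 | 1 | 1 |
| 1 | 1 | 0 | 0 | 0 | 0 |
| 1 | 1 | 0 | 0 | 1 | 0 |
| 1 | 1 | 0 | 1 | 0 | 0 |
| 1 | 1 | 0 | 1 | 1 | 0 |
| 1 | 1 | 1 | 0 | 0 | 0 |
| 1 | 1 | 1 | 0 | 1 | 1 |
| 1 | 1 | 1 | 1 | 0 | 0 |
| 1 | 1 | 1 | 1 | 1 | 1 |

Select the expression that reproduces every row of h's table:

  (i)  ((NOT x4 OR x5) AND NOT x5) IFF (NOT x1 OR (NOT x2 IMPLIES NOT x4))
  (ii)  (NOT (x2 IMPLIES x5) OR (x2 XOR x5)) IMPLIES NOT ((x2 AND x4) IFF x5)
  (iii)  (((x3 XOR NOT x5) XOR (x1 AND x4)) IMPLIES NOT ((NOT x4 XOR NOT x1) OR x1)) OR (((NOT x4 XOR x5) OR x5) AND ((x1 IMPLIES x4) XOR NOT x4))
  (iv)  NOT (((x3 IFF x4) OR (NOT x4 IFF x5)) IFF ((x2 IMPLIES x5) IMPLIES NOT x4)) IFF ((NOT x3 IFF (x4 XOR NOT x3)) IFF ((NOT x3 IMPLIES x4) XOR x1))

iv

(i) disagrees with h on (0,0,0,0,1) (formula → 0, table → 1); rule it out.
(ii) disagrees with h on (0,0,0,1,0) (formula → 1, table → 0); rule it out.
(iii) disagrees with h on (0,0,1,0,1) (formula → 1, table → 0); rule it out.
(iv) is the remaining candidate, and it agrees with h on all 32 inputs.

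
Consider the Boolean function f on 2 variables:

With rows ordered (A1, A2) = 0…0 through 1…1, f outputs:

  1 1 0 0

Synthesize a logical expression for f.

The output is the negation of A1.

f(A1, A2) = NOT A1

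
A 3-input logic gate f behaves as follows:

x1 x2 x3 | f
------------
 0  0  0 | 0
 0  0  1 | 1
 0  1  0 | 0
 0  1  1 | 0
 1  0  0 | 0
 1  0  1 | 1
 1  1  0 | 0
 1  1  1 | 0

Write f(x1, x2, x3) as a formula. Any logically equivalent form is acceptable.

f(x1, x2, x3) = ((NOT x1 AND NOT x2) AND x3) OR ((x1 AND NOT x2) AND x3)

The 1-rows are (0,0,1), (1,0,1). Each contributes one minterm — ¬x1·¬x2·x3; x1·¬x2·x3 — and their disjunction is a sum-of-products form of f.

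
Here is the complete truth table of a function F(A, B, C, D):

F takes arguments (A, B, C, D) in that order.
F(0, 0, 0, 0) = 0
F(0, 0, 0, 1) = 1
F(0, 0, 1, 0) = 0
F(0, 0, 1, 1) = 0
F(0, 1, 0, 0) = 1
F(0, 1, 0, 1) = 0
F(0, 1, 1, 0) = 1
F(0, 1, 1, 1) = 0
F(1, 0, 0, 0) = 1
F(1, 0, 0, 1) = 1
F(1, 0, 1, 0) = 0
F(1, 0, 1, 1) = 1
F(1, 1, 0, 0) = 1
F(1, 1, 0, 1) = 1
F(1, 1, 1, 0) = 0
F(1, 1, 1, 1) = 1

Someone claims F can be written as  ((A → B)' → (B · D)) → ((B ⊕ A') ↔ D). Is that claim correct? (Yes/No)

No

Test each input against both F and the formula:
  A=0, B=0, C=0, D=0: formula gives 0, F = 0 ✓
  A=0, B=0, C=0, D=1: formula gives 1, F = 1 ✓
  A=0, B=0, C=1, D=0: formula gives 0, F = 0 ✓
  A=0, B=0, C=1, D=1: formula gives 1, but F = 0 ✗
A single disagreement suffices: at (0,0,1,1) they differ, so the formula does not compute F.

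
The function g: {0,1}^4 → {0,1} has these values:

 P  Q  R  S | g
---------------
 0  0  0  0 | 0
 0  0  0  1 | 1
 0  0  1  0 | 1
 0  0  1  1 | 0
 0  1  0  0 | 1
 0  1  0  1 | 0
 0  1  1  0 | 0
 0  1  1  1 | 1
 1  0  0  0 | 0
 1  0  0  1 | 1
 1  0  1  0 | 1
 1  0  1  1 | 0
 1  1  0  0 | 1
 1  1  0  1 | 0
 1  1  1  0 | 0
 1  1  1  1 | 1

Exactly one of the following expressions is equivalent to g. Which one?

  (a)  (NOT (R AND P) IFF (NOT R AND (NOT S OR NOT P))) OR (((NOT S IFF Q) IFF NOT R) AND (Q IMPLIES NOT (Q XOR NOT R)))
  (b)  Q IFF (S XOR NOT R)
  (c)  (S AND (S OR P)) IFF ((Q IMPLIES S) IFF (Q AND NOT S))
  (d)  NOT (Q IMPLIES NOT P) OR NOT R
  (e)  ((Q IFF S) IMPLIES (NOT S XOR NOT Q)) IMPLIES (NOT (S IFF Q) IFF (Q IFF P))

b

(a): at (0,0,0,0) it gives 1, but g = 0 — eliminated.
(c): at (0,0,0,0) it gives 1, but g = 0 — eliminated.
(d): at (0,0,0,0) it gives 1, but g = 0 — eliminated.
(e): at (0,0,0,0) it gives 1, but g = 0 — eliminated.
(b) is the remaining candidate, and it agrees with g on all 16 inputs.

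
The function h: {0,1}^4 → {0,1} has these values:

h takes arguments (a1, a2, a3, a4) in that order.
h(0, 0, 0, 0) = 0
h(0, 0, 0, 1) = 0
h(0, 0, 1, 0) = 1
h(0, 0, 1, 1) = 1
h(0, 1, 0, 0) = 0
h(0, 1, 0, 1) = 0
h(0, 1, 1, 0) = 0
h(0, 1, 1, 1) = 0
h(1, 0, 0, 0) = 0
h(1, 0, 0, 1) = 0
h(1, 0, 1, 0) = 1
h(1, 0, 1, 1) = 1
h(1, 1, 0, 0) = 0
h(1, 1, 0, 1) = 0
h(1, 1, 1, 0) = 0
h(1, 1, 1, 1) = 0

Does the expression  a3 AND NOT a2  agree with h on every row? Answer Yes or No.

Evaluate a3 AND NOT a2 on each row and compare to h:
  a1=0, a2=0, a3=0, a4=0: formula gives 0, h = 0 ✓
  a1=0, a2=0, a3=0, a4=1: formula gives 0, h = 0 ✓
  a1=0, a2=0, a3=1, a4=0: formula gives 1, h = 1 ✓
  a1=0, a2=0, a3=1, a4=1: formula gives 1, h = 1 ✓
  … (the remaining 12 rows also agree.)
No disagreement on any input; they are logically equivalent.

Yes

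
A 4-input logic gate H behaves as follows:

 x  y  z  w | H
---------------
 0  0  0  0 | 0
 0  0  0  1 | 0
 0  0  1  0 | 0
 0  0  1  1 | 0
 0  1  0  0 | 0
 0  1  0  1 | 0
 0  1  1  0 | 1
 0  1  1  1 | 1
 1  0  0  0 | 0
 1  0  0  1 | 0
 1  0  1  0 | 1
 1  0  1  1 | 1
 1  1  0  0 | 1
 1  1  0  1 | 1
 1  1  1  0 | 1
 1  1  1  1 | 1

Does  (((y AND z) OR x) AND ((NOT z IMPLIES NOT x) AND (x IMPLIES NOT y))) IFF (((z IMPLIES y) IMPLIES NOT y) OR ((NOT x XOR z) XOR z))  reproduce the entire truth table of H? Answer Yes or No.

Evaluate (((y AND z) OR x) AND ((NOT z IMPLIES NOT x) AND (x IMPLIES NOT y))) IFF (((z IMPLIES y) IMPLIES NOT y) OR ((NOT x XOR z) XOR z)) on each row and compare to H:
  x=0, y=0, z=0, w=0: formula gives 0, H = 0 ✓
  x=0, y=0, z=0, w=1: formula gives 0, H = 0 ✓
  x=0, y=0, z=1, w=0: formula gives 0, H = 0 ✓
  x=0, y=0, z=1, w=1: formula gives 0, H = 0 ✓
  …and likewise for the remaining 12 rows.
All 16 rows match — the expression computes H exactly.

Yes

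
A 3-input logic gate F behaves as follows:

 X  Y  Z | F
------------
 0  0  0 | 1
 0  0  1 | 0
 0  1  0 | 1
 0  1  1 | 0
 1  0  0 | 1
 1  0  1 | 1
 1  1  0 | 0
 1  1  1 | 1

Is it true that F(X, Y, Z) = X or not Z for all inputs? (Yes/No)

Test each input against both F and the formula:
  X=0, Y=0, Z=0: formula gives 1, F = 1 ✓
  X=0, Y=0, Z=1: formula gives 0, F = 0 ✓
  X=0, Y=1, Z=0: formula gives 1, F = 1 ✓
  X=0, Y=1, Z=1: formula gives 0, F = 0 ✓
  X=1, Y=0, Z=0: formula gives 1, F = 1 ✓
  …
  X=1, Y=1, Z=0: formula gives 1, but F = 0 ✗
Since they disagree at (1,1,0), the expression is not a correct formula for F.

No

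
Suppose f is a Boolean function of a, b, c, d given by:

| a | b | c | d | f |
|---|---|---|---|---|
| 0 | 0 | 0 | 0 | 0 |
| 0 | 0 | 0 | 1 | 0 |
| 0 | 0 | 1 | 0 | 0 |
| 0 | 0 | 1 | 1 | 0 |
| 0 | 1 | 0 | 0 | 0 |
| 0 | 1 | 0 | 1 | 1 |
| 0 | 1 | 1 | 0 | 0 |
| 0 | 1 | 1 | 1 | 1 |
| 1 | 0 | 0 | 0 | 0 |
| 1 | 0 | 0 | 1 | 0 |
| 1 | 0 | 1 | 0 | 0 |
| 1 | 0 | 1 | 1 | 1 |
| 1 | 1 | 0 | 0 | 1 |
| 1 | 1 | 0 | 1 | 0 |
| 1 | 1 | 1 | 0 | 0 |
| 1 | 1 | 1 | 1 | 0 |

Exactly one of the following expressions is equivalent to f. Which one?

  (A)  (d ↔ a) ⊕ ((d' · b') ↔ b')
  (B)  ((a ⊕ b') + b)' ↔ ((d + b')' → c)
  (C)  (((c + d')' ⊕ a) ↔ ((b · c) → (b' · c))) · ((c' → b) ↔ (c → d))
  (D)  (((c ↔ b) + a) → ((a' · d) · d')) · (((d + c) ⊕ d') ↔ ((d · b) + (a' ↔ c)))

(A) disagrees with f on (1,0,0,0) (formula → 1, table → 0); rule it out.
(B) disagrees with f on (0,1,0,0) (formula → 1, table → 0); rule it out.
(D) disagrees with f on (0,0,1,1) (formula → 1, table → 0); rule it out.
(C) is the remaining candidate, and it agrees with f on all 16 inputs.

C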